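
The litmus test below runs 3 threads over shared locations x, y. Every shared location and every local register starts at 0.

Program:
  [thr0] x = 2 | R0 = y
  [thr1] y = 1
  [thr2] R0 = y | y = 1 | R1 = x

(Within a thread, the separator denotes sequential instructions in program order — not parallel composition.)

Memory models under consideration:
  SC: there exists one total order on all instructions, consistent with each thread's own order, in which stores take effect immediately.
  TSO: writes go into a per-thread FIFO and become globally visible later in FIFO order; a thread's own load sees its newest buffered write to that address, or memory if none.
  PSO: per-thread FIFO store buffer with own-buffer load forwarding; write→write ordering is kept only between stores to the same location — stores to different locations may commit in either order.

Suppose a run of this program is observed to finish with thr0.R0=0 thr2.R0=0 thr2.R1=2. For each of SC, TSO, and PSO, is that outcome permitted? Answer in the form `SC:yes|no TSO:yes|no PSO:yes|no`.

outcome vector order: (thr0.R0,thr2.R0,thr2.R1)
SC: 6 outcomes — {<0 0 2>, <0 1 2>, <1 0 0>, <1 0 2>, <1 1 0>, <1 1 2>}
TSO: 8 outcomes — {<0 0 0>, <0 0 2>, <0 1 0>, <0 1 2>, <1 0 0>, <1 0 2>, <1 1 0>, <1 1 2>}
PSO: 8 outcomes — {<0 0 0>, <0 0 2>, <0 1 0>, <0 1 2>, <1 0 0>, <1 0 2>, <1 1 0>, <1 1 2>}
target <0 0 2> ∈ {SC,TSO,PSO}

SC:yes TSO:yes PSO:yes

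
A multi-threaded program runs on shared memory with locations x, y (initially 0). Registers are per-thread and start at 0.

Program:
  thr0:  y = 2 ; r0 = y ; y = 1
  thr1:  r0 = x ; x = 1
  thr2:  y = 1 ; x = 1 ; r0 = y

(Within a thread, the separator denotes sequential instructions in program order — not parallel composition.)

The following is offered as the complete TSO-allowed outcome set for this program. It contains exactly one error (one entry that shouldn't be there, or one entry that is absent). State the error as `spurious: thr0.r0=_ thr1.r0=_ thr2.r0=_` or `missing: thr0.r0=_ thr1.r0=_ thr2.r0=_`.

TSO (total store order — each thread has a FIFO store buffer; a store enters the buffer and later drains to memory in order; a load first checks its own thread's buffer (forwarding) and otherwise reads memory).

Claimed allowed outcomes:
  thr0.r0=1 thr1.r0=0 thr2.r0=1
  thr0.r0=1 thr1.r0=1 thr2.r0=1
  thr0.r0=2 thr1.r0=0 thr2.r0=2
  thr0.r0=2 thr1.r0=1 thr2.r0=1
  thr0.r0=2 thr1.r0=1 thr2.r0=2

outcome vector order: (thr0.r0,thr1.r0,thr2.r0)
under TSO → 101, 111, 201, 202, 211, 212
TSO∖claimed = {201}

missing: thr0.r0=2 thr1.r0=0 thr2.r0=1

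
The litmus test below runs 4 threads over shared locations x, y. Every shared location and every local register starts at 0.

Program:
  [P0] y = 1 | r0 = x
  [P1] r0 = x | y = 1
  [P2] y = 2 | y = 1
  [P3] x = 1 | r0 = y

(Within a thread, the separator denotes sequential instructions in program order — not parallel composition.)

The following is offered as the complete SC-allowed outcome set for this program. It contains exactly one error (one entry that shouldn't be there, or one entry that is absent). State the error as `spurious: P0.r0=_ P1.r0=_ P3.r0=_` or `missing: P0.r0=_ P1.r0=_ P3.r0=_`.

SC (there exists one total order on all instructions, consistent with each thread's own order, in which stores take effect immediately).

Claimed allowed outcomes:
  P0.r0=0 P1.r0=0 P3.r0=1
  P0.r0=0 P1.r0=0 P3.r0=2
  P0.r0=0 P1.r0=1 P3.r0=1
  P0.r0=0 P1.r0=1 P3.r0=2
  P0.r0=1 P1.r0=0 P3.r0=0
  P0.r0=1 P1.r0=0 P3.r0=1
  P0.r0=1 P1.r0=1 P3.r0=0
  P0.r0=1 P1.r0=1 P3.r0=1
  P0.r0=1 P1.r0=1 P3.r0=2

outcome vector order: (P0.r0,P1.r0,P3.r0)
SC: 10 outcomes — {<0 0 1>, <0 0 2>, <0 1 1>, <0 1 2>, <1 0 0>, <1 0 1>, <1 0 2>, <1 1 0>, <1 1 1>, <1 1 2>}
SC∖claimed = {<1 0 2>}

missing: P0.r0=1 P1.r0=0 P3.r0=2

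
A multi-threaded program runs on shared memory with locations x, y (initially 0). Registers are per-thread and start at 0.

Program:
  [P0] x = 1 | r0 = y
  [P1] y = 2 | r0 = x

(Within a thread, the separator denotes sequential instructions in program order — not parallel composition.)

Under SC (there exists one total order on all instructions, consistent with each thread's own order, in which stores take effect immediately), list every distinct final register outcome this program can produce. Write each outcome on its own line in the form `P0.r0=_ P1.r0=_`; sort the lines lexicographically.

outcome vector order: (P0.r0,P1.r0)
|SC outcomes| = 3

P0.r0=0 P1.r0=1
P0.r0=2 P1.r0=0
P0.r0=2 P1.r0=1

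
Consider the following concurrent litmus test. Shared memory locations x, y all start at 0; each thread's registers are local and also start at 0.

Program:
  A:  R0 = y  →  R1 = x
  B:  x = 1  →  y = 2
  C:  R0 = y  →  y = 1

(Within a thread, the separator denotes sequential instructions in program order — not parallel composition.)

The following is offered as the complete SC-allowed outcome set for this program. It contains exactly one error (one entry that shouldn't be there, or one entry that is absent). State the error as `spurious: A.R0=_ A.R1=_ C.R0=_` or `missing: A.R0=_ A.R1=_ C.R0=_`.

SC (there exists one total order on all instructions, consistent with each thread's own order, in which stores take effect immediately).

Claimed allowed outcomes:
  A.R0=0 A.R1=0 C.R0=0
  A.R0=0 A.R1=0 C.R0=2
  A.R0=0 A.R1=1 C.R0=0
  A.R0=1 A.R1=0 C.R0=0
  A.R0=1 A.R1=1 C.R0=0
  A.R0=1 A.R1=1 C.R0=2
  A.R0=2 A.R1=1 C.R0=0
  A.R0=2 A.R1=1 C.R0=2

outcome vector order: (A.R0,A.R1,C.R0)
under SC → 0/0/0, 0/0/2, 0/1/0, 0/1/2, 1/0/0, 1/1/0, 1/1/2, 2/1/0, 2/1/2
SC∖claimed = {0/1/2}

missing: A.R0=0 A.R1=1 C.R0=2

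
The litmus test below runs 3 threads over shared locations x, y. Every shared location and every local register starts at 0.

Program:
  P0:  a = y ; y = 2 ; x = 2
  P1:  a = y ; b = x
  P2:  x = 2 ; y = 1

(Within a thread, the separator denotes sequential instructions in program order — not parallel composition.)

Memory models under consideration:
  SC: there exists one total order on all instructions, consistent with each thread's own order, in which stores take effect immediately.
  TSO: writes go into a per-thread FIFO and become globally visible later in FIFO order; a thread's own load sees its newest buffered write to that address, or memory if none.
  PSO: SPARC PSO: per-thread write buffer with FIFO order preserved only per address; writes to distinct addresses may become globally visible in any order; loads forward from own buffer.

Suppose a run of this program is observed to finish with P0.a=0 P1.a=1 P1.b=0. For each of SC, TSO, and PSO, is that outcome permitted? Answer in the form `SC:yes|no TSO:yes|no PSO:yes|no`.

SC:no TSO:no PSO:yes

outcome vector order: (P0.a,P1.a,P1.b)
under SC → 0/0/0 0/0/2 0/1/2 0/2/0 0/2/2 1/0/0 1/0/2 1/1/2 1/2/2
under TSO → 0/0/0 0/0/2 0/1/2 0/2/0 0/2/2 1/0/0 1/0/2 1/1/2 1/2/2
under PSO → 0/0/0 0/0/2 0/1/0 0/1/2 0/2/0 0/2/2 1/0/0 1/0/2 1/1/0 1/1/2 1/2/0 1/2/2
target 0/1/0 ∈ {PSO}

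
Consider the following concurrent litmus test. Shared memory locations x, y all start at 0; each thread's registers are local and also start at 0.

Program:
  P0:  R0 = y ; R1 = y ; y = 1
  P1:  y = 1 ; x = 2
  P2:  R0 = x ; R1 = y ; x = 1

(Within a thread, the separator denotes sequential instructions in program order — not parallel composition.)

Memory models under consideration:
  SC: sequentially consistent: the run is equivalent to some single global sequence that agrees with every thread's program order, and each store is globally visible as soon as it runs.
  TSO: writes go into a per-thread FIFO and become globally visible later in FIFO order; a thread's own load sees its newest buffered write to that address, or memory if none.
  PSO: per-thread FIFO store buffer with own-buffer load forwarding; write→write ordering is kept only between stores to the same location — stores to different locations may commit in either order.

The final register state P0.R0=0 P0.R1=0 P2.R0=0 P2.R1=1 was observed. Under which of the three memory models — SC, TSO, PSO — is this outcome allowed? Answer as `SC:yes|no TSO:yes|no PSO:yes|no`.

outcome vector order: (P0.R0,P0.R1,P2.R0,P2.R1)
SC: 9 outcomes — {<0 0 0 0>, <0 0 0 1>, <0 0 2 1>, <0 1 0 0>, <0 1 0 1>, <0 1 2 1>, <1 1 0 0>, <1 1 0 1>, <1 1 2 1>}
TSO: 9 outcomes — {<0 0 0 0>, <0 0 0 1>, <0 0 2 1>, <0 1 0 0>, <0 1 0 1>, <0 1 2 1>, <1 1 0 0>, <1 1 0 1>, <1 1 2 1>}
PSO: 12 outcomes — {<0 0 0 0>, <0 0 0 1>, <0 0 2 0>, <0 0 2 1>, <0 1 0 0>, <0 1 0 1>, <0 1 2 0>, <0 1 2 1>, <1 1 0 0>, <1 1 0 1>, <1 1 2 0>, <1 1 2 1>}
target <0 0 0 1> ∈ {SC,TSO,PSO}

SC:yes TSO:yes PSO:yes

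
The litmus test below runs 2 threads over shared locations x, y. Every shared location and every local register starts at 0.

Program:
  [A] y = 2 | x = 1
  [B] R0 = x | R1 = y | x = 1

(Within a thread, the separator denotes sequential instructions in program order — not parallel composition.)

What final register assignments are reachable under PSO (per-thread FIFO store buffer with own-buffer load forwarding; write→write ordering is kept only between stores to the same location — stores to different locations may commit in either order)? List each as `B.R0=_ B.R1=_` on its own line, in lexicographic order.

B.R0=0 B.R1=0
B.R0=0 B.R1=2
B.R0=1 B.R1=0
B.R0=1 B.R1=2

outcome vector order: (B.R0,B.R1)
|PSO outcomes| = 4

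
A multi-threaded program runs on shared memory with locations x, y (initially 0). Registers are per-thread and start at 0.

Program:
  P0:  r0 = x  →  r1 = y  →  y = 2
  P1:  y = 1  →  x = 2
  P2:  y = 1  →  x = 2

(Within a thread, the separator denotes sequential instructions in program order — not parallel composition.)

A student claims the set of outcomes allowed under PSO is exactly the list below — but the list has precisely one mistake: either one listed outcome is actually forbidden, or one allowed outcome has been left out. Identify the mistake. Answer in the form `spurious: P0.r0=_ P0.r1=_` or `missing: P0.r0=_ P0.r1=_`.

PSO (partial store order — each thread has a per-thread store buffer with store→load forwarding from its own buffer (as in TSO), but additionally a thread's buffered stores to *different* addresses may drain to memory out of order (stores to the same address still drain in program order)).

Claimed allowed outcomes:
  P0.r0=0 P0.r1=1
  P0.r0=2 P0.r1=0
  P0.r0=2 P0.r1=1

outcome vector order: (P0.r0,P0.r1)
PSO (4): (0,0); (0,1); (2,0); (2,1)
PSO∖claimed = {(0,0)}

missing: P0.r0=0 P0.r1=0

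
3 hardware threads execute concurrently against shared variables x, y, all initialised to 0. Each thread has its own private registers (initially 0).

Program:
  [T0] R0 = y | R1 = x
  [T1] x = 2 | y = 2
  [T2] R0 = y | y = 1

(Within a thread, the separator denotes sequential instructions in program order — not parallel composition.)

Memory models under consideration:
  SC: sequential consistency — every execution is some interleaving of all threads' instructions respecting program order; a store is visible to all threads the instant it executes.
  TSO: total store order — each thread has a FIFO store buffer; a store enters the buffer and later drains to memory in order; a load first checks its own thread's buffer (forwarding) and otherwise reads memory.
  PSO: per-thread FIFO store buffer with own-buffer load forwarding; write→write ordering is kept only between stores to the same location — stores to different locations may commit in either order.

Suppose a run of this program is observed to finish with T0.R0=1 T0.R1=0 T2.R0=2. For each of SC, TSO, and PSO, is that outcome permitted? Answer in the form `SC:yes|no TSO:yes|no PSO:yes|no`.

outcome vector order: (T0.R0,T0.R1,T2.R0)
under SC → (0,0,0) (0,0,2) (0,2,0) (0,2,2) (1,0,0) (1,2,0) (1,2,2) (2,2,0) (2,2,2)
under TSO → (0,0,0) (0,0,2) (0,2,0) (0,2,2) (1,0,0) (1,2,0) (1,2,2) (2,2,0) (2,2,2)
under PSO → (0,0,0) (0,0,2) (0,2,0) (0,2,2) (1,0,0) (1,0,2) (1,2,0) (1,2,2) (2,0,0) (2,0,2) (2,2,0) (2,2,2)
target (1,0,2) ∈ {PSO}

SC:no TSO:no PSO:yes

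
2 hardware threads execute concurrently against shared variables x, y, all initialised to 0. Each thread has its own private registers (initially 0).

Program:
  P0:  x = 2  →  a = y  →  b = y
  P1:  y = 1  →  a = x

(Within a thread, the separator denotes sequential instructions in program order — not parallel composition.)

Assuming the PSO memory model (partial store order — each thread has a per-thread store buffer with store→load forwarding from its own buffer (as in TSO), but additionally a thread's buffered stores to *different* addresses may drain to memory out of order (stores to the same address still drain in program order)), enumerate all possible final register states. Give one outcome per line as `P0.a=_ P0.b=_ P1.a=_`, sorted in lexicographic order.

outcome vector order: (P0.a,P0.b,P1.a)
|PSO outcomes| = 6

P0.a=0 P0.b=0 P1.a=0
P0.a=0 P0.b=0 P1.a=2
P0.a=0 P0.b=1 P1.a=0
P0.a=0 P0.b=1 P1.a=2
P0.a=1 P0.b=1 P1.a=0
P0.a=1 P0.b=1 P1.a=2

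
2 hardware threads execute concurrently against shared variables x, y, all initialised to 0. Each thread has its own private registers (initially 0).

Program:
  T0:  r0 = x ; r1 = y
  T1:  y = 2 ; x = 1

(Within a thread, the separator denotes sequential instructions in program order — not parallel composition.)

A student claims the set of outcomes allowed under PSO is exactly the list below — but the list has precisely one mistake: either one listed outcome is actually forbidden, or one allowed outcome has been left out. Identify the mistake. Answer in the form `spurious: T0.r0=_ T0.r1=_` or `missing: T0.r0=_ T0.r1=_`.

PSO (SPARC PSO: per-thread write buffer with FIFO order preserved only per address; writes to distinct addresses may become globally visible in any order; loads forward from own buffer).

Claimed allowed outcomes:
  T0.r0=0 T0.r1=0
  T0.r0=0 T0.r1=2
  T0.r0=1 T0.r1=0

missing: T0.r0=1 T0.r1=2

outcome vector order: (T0.r0,T0.r1)
PSO (4): <0 0>; <0 2>; <1 0>; <1 2>
PSO∖claimed = {<1 2>}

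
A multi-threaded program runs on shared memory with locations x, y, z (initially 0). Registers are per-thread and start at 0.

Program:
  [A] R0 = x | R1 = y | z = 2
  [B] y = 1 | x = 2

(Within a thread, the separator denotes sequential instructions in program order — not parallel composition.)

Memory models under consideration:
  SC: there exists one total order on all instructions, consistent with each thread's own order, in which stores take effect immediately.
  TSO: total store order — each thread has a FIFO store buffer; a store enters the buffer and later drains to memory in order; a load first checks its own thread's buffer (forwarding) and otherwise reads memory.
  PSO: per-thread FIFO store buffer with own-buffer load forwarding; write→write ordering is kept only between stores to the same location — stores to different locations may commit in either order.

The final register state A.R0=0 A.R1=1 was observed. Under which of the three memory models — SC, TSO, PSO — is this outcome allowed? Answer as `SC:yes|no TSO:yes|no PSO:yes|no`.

outcome vector order: (A.R0,A.R1)
SC (3): 00, 01, 21
TSO (3): 00, 01, 21
PSO (4): 00, 01, 20, 21
target 01 ∈ {SC,TSO,PSO}

SC:yes TSO:yes PSO:yes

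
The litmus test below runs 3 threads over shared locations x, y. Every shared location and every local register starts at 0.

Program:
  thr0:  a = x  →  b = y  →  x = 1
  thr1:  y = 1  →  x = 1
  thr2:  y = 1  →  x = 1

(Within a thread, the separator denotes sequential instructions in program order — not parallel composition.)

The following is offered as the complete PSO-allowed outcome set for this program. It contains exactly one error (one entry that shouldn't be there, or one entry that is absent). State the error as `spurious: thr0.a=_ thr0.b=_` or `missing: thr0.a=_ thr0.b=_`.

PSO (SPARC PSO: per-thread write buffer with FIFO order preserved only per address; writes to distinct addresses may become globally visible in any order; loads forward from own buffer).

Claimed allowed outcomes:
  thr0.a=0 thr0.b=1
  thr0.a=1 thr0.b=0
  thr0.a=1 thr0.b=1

missing: thr0.a=0 thr0.b=0

outcome vector order: (thr0.a,thr0.b)
PSO (4): 00, 01, 10, 11
PSO∖claimed = {00}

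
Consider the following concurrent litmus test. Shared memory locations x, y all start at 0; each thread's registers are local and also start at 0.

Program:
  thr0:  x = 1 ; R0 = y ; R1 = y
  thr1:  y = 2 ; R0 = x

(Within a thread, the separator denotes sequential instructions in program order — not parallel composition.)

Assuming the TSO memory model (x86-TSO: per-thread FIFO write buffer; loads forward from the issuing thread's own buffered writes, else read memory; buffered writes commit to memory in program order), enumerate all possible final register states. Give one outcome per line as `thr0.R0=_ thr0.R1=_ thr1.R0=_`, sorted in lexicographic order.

thr0.R0=0 thr0.R1=0 thr1.R0=0
thr0.R0=0 thr0.R1=0 thr1.R0=1
thr0.R0=0 thr0.R1=2 thr1.R0=0
thr0.R0=0 thr0.R1=2 thr1.R0=1
thr0.R0=2 thr0.R1=2 thr1.R0=0
thr0.R0=2 thr0.R1=2 thr1.R0=1

outcome vector order: (thr0.R0,thr0.R1,thr1.R0)
|TSO outcomes| = 6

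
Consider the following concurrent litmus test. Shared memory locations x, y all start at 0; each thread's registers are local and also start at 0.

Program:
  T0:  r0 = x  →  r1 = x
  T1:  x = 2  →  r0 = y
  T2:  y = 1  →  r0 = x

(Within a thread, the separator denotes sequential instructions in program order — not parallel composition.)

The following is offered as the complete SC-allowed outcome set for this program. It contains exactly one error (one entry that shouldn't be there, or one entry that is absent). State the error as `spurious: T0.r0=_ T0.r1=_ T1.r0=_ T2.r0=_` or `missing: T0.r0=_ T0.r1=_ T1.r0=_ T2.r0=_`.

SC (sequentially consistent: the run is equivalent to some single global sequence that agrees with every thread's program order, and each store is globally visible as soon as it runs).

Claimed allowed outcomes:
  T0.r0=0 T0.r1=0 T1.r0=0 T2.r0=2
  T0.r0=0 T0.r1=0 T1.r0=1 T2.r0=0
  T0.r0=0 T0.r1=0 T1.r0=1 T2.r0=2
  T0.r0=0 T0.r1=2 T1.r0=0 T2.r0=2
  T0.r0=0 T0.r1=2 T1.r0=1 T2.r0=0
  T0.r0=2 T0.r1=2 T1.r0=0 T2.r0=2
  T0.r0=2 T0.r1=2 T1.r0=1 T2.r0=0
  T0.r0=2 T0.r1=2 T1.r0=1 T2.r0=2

outcome vector order: (T0.r0,T0.r1,T1.r0,T2.r0)
SC (9): 0002, 0010, 0012, 0202, 0210, 0212, 2202, 2210, 2212
SC∖claimed = {0212}

missing: T0.r0=0 T0.r1=2 T1.r0=1 T2.r0=2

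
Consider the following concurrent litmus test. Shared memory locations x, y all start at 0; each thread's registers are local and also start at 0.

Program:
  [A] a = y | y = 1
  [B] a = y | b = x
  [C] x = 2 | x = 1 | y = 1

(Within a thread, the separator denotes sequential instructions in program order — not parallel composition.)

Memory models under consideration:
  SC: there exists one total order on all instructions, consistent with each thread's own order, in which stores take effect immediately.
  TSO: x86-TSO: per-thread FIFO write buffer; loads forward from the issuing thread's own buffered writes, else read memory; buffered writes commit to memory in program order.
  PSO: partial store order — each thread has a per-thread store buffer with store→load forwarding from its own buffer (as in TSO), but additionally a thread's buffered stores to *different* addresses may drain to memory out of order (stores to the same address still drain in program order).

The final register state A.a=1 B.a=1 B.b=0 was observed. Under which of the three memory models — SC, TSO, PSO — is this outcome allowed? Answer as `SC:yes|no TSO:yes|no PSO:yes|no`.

SC:no TSO:no PSO:yes

outcome vector order: (A.a,B.a,B.b)
SC: 10 outcomes — {000 001 002 010 011 012 100 101 102 111}
TSO: 10 outcomes — {000 001 002 010 011 012 100 101 102 111}
PSO: 12 outcomes — {000 001 002 010 011 012 100 101 102 110 111 112}
target 110 ∈ {PSO}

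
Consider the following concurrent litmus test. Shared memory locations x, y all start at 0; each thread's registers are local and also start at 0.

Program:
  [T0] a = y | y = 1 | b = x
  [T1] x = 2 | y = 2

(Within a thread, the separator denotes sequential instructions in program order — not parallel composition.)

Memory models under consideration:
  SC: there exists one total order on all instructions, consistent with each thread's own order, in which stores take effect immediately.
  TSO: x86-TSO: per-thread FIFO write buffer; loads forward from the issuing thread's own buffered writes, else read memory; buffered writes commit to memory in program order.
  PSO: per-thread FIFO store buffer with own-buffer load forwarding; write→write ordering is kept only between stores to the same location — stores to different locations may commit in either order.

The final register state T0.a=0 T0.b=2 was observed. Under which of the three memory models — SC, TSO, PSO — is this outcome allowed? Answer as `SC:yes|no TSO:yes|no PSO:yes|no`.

SC:yes TSO:yes PSO:yes

outcome vector order: (T0.a,T0.b)
[SC] allowed = {<0 0>; <0 2>; <2 2>}
[TSO] allowed = {<0 0>; <0 2>; <2 2>}
[PSO] allowed = {<0 0>; <0 2>; <2 0>; <2 2>}
target <0 2> ∈ {SC,TSO,PSO}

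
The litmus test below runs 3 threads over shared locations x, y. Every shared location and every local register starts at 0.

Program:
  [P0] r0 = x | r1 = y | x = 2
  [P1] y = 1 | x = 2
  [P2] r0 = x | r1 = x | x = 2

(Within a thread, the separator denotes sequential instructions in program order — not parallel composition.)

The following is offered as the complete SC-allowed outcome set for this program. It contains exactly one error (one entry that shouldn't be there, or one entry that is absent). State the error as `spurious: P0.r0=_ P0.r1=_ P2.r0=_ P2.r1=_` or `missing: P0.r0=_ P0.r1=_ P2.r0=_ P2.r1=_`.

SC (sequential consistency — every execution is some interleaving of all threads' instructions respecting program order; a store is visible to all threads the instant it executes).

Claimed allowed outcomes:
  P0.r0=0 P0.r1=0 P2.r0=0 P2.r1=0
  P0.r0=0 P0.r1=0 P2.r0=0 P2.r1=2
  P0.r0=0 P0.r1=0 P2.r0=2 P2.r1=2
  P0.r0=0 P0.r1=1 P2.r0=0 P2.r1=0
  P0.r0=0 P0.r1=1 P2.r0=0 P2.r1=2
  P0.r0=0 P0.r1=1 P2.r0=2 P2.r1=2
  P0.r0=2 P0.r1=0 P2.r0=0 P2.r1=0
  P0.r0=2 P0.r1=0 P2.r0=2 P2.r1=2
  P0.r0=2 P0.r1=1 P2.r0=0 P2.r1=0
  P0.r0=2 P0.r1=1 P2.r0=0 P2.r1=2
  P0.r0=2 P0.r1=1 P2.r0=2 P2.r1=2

outcome vector order: (P0.r0,P0.r1,P2.r0,P2.r1)
[SC] allowed = {0/0/0/0, 0/0/0/2, 0/0/2/2, 0/1/0/0, 0/1/0/2, 0/1/2/2, 2/0/0/0, 2/1/0/0, 2/1/0/2, 2/1/2/2}
claimed∖SC = {2/0/2/2}

spurious: P0.r0=2 P0.r1=0 P2.r0=2 P2.r1=2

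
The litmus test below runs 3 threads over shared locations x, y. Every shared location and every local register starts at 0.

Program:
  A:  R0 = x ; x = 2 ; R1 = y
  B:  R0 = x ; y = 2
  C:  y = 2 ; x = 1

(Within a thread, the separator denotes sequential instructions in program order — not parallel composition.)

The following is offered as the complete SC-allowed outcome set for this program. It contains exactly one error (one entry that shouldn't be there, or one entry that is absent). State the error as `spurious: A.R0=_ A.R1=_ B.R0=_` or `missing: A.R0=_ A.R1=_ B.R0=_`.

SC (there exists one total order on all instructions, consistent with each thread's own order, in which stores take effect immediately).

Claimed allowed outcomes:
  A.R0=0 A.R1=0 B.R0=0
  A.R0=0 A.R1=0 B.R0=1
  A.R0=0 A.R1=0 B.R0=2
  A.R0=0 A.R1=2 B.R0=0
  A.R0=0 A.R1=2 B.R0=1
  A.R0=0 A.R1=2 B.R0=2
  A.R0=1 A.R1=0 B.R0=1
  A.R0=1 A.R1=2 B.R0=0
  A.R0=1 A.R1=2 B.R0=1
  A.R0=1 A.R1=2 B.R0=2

spurious: A.R0=1 A.R1=0 B.R0=1

outcome vector order: (A.R0,A.R1,B.R0)
[SC] allowed = {(0,0,0), (0,0,1), (0,0,2), (0,2,0), (0,2,1), (0,2,2), (1,2,0), (1,2,1), (1,2,2)}
claimed∖SC = {(1,0,1)}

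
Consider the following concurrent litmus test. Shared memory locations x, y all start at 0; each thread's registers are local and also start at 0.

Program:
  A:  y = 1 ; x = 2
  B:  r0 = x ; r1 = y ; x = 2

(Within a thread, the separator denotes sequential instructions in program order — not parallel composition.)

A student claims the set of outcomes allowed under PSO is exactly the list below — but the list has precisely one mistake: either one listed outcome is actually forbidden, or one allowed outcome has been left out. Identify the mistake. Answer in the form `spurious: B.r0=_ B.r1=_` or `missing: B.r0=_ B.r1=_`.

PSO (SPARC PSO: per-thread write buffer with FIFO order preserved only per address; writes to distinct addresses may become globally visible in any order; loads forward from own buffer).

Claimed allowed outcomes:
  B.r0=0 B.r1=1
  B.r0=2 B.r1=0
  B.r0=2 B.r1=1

missing: B.r0=0 B.r1=0

outcome vector order: (B.r0,B.r1)
under PSO → 0/0; 0/1; 2/0; 2/1
PSO∖claimed = {0/0}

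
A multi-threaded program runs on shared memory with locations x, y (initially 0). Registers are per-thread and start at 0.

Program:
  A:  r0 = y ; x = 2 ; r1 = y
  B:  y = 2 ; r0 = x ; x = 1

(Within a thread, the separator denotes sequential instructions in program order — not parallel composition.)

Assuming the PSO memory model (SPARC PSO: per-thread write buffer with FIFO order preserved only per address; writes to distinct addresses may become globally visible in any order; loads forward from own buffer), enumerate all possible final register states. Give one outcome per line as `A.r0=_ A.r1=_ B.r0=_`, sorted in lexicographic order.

A.r0=0 A.r1=0 B.r0=0
A.r0=0 A.r1=0 B.r0=2
A.r0=0 A.r1=2 B.r0=0
A.r0=0 A.r1=2 B.r0=2
A.r0=2 A.r1=2 B.r0=0
A.r0=2 A.r1=2 B.r0=2

outcome vector order: (A.r0,A.r1,B.r0)
|PSO outcomes| = 6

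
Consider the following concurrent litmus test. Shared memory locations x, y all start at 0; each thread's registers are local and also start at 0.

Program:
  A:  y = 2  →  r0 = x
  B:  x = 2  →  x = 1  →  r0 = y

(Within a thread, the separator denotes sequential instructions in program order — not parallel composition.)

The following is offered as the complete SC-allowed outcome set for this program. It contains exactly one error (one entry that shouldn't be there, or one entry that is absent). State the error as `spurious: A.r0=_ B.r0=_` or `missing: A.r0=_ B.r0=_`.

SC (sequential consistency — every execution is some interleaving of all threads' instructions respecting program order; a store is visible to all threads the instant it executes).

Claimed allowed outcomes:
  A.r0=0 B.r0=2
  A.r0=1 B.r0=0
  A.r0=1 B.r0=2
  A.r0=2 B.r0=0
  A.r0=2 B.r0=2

spurious: A.r0=2 B.r0=0

outcome vector order: (A.r0,B.r0)
under SC → 0/2 1/0 1/2 2/2
claimed∖SC = {2/0}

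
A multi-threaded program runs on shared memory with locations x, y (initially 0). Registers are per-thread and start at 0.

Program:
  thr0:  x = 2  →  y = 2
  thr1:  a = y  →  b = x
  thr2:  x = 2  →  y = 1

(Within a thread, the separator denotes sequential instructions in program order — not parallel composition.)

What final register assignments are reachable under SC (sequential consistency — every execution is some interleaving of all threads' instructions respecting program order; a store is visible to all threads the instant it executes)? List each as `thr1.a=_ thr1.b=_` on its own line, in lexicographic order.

thr1.a=0 thr1.b=0
thr1.a=0 thr1.b=2
thr1.a=1 thr1.b=2
thr1.a=2 thr1.b=2

outcome vector order: (thr1.a,thr1.b)
|SC outcomes| = 4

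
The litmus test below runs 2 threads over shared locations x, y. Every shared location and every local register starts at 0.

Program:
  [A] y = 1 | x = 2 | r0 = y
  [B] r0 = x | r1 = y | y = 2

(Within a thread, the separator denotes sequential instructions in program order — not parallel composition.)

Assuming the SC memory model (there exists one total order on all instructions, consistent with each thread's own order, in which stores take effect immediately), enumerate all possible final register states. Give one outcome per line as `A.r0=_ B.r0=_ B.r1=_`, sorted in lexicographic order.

outcome vector order: (A.r0,B.r0,B.r1)
|SC outcomes| = 6

A.r0=1 B.r0=0 B.r1=0
A.r0=1 B.r0=0 B.r1=1
A.r0=1 B.r0=2 B.r1=1
A.r0=2 B.r0=0 B.r1=0
A.r0=2 B.r0=0 B.r1=1
A.r0=2 B.r0=2 B.r1=1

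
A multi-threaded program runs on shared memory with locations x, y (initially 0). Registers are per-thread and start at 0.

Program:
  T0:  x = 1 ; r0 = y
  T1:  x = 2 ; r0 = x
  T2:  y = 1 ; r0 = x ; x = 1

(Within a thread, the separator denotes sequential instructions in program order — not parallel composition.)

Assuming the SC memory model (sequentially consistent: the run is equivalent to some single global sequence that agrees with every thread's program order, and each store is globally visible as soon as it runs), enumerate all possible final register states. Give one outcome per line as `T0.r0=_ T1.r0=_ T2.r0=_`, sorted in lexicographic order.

outcome vector order: (T0.r0,T1.r0,T2.r0)
|SC outcomes| = 10

T0.r0=0 T1.r0=1 T2.r0=1
T0.r0=0 T1.r0=1 T2.r0=2
T0.r0=0 T1.r0=2 T2.r0=1
T0.r0=0 T1.r0=2 T2.r0=2
T0.r0=1 T1.r0=1 T2.r0=0
T0.r0=1 T1.r0=1 T2.r0=1
T0.r0=1 T1.r0=1 T2.r0=2
T0.r0=1 T1.r0=2 T2.r0=0
T0.r0=1 T1.r0=2 T2.r0=1
T0.r0=1 T1.r0=2 T2.r0=2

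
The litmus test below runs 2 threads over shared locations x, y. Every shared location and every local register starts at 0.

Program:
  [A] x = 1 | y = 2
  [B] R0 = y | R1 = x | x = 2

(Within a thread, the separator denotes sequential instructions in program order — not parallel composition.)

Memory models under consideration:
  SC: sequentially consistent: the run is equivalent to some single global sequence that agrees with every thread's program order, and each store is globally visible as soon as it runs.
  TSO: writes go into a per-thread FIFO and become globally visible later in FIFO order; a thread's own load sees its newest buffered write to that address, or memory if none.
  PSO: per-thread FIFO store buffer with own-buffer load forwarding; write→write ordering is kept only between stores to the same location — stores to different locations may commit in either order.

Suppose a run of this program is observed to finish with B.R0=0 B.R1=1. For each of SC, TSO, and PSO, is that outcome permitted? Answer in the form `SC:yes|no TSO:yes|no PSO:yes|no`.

SC:yes TSO:yes PSO:yes

outcome vector order: (B.R0,B.R1)
[SC] allowed = {(0,0); (0,1); (2,1)}
[TSO] allowed = {(0,0); (0,1); (2,1)}
[PSO] allowed = {(0,0); (0,1); (2,0); (2,1)}
target (0,1) ∈ {SC,TSO,PSO}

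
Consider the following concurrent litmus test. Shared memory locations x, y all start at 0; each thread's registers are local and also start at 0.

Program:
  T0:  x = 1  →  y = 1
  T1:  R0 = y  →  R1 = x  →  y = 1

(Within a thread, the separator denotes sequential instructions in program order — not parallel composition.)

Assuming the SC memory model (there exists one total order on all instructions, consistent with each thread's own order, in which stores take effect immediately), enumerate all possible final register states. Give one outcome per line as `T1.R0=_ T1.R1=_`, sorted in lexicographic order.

T1.R0=0 T1.R1=0
T1.R0=0 T1.R1=1
T1.R0=1 T1.R1=1

outcome vector order: (T1.R0,T1.R1)
|SC outcomes| = 3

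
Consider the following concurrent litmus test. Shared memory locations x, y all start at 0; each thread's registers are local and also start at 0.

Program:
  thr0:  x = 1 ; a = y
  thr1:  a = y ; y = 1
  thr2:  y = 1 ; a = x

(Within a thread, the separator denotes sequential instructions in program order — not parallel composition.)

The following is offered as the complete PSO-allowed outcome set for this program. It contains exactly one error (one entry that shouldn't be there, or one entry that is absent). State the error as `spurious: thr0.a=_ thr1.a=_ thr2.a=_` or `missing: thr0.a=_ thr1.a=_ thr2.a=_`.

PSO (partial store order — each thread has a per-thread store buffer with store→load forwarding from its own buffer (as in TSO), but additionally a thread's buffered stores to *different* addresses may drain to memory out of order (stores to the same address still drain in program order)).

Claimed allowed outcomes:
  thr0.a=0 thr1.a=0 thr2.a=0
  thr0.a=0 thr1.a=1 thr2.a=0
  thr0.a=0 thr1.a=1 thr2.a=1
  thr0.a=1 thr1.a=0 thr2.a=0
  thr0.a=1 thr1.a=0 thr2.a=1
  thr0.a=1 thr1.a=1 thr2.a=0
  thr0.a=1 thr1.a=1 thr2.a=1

missing: thr0.a=0 thr1.a=0 thr2.a=1

outcome vector order: (thr0.a,thr1.a,thr2.a)
[PSO] allowed = {000, 001, 010, 011, 100, 101, 110, 111}
PSO∖claimed = {001}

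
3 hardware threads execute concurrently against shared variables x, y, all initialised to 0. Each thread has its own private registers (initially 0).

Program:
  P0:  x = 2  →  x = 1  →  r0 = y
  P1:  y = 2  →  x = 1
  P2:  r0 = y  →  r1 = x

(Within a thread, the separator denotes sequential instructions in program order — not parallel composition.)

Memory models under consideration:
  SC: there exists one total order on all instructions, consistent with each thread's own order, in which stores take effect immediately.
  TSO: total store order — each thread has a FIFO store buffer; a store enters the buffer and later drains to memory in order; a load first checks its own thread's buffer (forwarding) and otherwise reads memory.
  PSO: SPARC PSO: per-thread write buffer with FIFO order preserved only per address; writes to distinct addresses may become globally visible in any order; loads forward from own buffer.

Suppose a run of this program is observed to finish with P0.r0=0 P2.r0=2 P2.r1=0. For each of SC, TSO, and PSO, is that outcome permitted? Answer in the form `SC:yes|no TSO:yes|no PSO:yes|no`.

outcome vector order: (P0.r0,P2.r0,P2.r1)
SC: 10 outcomes — {000, 001, 002, 021, 200, 201, 202, 220, 221, 222}
TSO: 12 outcomes — {000, 001, 002, 020, 021, 022, 200, 201, 202, 220, 221, 222}
PSO: 12 outcomes — {000, 001, 002, 020, 021, 022, 200, 201, 202, 220, 221, 222}
target 020 ∈ {TSO,PSO}

SC:no TSO:yes PSO:yes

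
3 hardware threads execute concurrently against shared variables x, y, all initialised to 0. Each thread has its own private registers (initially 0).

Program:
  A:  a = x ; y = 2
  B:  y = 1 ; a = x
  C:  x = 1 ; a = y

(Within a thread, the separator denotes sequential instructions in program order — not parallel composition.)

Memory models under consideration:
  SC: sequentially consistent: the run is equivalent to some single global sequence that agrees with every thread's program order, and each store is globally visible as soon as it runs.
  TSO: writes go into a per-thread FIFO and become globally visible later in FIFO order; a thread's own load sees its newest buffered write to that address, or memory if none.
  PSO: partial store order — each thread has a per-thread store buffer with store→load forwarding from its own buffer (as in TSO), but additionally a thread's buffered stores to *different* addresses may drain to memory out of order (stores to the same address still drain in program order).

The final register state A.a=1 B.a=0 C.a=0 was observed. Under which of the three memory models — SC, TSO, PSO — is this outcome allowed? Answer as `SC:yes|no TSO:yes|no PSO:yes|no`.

outcome vector order: (A.a,B.a,C.a)
SC: 10 outcomes — {001, 002, 010, 011, 012, 101, 102, 110, 111, 112}
TSO: 12 outcomes — {000, 001, 002, 010, 011, 012, 100, 101, 102, 110, 111, 112}
PSO: 12 outcomes — {000, 001, 002, 010, 011, 012, 100, 101, 102, 110, 111, 112}
target 100 ∈ {TSO,PSO}

SC:no TSO:yes PSO:yes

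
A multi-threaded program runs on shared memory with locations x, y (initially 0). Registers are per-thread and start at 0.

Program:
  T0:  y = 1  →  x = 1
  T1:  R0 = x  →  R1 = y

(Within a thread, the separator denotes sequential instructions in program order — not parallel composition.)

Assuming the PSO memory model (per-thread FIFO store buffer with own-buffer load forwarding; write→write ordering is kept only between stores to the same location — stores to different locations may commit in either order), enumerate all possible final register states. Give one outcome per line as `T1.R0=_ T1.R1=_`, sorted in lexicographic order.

outcome vector order: (T1.R0,T1.R1)
|PSO outcomes| = 4

T1.R0=0 T1.R1=0
T1.R0=0 T1.R1=1
T1.R0=1 T1.R1=0
T1.R0=1 T1.R1=1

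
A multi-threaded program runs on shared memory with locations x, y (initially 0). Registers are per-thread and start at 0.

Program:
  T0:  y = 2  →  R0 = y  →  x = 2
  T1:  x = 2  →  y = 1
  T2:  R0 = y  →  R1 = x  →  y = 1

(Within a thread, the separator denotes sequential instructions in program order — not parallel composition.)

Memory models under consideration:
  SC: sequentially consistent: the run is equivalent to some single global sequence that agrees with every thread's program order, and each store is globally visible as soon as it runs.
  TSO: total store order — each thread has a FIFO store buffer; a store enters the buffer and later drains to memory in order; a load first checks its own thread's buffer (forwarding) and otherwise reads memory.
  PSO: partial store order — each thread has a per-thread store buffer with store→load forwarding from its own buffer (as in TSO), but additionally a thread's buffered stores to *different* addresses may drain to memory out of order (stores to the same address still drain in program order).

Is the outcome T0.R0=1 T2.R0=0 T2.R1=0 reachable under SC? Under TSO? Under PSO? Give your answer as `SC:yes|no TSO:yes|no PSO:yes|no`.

SC:yes TSO:yes PSO:yes

outcome vector order: (T0.R0,T2.R0,T2.R1)
SC: 10 outcomes — {100, 102, 112, 120, 122, 200, 202, 212, 220, 222}
TSO: 10 outcomes — {100, 102, 112, 120, 122, 200, 202, 212, 220, 222}
PSO: 12 outcomes — {100, 102, 110, 112, 120, 122, 200, 202, 210, 212, 220, 222}
target 100 ∈ {SC,TSO,PSO}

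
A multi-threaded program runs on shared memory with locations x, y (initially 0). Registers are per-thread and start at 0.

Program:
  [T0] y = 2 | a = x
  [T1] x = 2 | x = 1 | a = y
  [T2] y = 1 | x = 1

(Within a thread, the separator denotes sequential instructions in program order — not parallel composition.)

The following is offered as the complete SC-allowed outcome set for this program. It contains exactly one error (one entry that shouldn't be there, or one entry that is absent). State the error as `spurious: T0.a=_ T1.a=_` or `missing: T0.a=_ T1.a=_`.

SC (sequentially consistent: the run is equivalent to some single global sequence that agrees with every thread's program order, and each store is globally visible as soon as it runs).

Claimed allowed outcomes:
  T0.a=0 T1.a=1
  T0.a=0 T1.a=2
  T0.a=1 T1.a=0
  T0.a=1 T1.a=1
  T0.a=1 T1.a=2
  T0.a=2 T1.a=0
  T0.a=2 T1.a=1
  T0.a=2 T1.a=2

spurious: T0.a=2 T1.a=0

outcome vector order: (T0.a,T1.a)
SC (7): (0,1) (0,2) (1,0) (1,1) (1,2) (2,1) (2,2)
claimed∖SC = {(2,0)}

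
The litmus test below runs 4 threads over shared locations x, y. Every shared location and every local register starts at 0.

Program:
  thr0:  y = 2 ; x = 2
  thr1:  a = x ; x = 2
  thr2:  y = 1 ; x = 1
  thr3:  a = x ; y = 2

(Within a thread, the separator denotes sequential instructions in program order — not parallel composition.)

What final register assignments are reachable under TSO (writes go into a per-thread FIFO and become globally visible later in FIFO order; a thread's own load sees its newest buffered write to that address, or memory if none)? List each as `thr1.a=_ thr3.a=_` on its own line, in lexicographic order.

outcome vector order: (thr1.a,thr3.a)
|TSO outcomes| = 9

thr1.a=0 thr3.a=0
thr1.a=0 thr3.a=1
thr1.a=0 thr3.a=2
thr1.a=1 thr3.a=0
thr1.a=1 thr3.a=1
thr1.a=1 thr3.a=2
thr1.a=2 thr3.a=0
thr1.a=2 thr3.a=1
thr1.a=2 thr3.a=2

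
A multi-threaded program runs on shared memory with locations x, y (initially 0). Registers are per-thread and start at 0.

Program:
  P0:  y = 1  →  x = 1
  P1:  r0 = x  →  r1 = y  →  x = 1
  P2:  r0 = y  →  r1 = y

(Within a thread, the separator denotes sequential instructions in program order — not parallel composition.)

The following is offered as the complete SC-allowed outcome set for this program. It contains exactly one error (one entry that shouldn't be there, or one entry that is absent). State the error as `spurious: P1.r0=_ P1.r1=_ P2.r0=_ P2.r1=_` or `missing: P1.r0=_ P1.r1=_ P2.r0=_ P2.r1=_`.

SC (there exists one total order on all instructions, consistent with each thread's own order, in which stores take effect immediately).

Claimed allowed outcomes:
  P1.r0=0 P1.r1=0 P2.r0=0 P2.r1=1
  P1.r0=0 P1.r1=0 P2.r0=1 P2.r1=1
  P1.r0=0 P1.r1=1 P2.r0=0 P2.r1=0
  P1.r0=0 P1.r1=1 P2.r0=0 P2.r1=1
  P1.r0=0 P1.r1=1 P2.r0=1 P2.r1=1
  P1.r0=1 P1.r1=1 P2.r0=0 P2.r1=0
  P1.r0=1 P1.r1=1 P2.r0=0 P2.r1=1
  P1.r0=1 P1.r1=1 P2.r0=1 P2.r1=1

outcome vector order: (P1.r0,P1.r1,P2.r0,P2.r1)
[SC] allowed = {0/0/0/0 0/0/0/1 0/0/1/1 0/1/0/0 0/1/0/1 0/1/1/1 1/1/0/0 1/1/0/1 1/1/1/1}
SC∖claimed = {0/0/0/0}

missing: P1.r0=0 P1.r1=0 P2.r0=0 P2.r1=0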